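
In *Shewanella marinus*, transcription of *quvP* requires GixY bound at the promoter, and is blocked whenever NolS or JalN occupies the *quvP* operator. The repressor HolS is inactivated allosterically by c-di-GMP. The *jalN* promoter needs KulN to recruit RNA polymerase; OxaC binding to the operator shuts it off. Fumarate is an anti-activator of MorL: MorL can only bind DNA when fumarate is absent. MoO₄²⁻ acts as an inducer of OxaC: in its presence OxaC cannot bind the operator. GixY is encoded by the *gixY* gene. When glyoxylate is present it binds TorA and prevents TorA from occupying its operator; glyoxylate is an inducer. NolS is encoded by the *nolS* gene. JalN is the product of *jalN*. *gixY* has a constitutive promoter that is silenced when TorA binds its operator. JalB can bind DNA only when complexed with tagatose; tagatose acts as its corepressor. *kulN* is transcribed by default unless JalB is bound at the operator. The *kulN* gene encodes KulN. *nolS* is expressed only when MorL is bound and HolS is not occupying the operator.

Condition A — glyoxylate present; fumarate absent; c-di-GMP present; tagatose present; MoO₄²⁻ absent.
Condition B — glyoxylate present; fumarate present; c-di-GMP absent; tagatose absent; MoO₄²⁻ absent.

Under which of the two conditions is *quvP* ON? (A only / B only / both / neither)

B only

Condition A:
Glyoxylate is present, so TorA is inactive.
With no repressor bound, *gixY* is transcribed.
So GixY is produced and active.
Fumarate is absent, so MorL is active.
c-di-GMP is present, so HolS is inactive.
No repressor is bound and MorL is active, so *nolS* is transcribed.
So NolS is produced and active.
Tagatose is present, so JalB is active.
With repressor JalB bound, *kulN* is not transcribed.
So KulN is not produced.
MoO₄²⁻ is absent, so OxaC is active.
With repressor OxaC bound, *jalN* is not transcribed.
So JalN is not produced.
With repressor NolS bound, *quvP* is not transcribed.
→ *quvP* is OFF in A.
Condition B:
Glyoxylate is present, so TorA is inactive.
With no repressor bound, *gixY* is transcribed.
So GixY is produced and active.
Fumarate is present, so MorL is inactive.
c-di-GMP is absent, so HolS is active.
With repressor HolS bound, *nolS* is not transcribed.
So NolS is not produced.
Tagatose is absent, so JalB is inactive.
With no repressor bound, *kulN* is transcribed.
So KulN is produced and active.
MoO₄²⁻ is absent, so OxaC is active.
With repressor OxaC bound, *jalN* is not transcribed.
So JalN is not produced.
No repressor is bound and GixY is active, so *quvP* is transcribed.
→ *quvP* is ON in B.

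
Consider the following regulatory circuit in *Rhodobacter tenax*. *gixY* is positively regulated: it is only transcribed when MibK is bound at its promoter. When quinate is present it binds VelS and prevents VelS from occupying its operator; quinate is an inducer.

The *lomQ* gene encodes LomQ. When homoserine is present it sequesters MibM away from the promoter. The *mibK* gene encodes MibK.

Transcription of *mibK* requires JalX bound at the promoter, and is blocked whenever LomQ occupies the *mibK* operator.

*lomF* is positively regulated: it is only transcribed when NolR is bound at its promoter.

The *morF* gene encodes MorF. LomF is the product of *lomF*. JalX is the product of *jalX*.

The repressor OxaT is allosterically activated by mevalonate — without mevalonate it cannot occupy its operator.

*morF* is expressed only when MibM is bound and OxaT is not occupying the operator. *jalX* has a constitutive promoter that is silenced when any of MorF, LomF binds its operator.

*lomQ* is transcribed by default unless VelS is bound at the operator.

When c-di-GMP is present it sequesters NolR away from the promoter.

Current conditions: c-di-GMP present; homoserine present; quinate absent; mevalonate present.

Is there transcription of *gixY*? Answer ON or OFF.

Homoserine is present, so MibM is inactive.
Mevalonate is present, so OxaT is active.
With repressor OxaT bound, *morF* is not transcribed.
So MorF is not produced.
c-di-GMP is present, so NolR is inactive.
Required activator NolR is absent, so *lomF* is not transcribed.
So LomF is not produced.
With no repressor bound, *jalX* is transcribed.
So JalX is produced and active.
Quinate is absent, so VelS is active.
With repressor VelS bound, *lomQ* is not transcribed.
So LomQ is not produced.
No repressor is bound and JalX is active, so *mibK* is transcribed.
So MibK is produced and active.
No repressor is bound and MibK is active, so *gixY* is transcribed.

ON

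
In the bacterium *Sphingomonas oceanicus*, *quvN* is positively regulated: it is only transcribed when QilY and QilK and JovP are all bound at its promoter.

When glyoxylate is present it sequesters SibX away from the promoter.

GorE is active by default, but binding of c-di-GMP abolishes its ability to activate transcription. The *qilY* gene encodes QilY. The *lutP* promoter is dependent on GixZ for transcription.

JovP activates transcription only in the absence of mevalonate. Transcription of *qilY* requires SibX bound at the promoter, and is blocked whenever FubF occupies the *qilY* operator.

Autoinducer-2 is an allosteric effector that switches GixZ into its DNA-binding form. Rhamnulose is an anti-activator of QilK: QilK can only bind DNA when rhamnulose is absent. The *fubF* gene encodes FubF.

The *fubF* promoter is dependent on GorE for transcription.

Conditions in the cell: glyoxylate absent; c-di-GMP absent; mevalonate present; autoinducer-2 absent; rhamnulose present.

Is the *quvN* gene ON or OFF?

OFF

Glyoxylate is absent, so SibX is active.
c-di-GMP is absent, so GorE is active.
No repressor is bound and GorE is active, so *fubF* is transcribed.
So FubF is produced and active.
With repressor FubF bound, *qilY* is not transcribed.
So QilY is not produced.
Rhamnulose is present, so QilK is inactive.
Mevalonate is present, so JovP is inactive.
Required activator QilY is absent, so *quvN* is not transcribed.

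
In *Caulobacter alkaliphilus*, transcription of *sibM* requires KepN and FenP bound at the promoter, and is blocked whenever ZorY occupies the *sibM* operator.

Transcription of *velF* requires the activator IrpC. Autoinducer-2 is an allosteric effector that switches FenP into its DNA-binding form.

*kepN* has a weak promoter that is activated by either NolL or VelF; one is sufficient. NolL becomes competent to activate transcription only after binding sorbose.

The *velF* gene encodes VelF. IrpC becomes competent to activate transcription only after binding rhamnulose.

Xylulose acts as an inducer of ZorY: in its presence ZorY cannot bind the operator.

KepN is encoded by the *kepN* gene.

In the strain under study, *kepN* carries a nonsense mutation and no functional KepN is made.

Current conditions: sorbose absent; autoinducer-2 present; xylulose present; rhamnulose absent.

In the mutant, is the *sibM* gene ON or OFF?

OFF

Xylulose is present, so ZorY is inactive.
KepN is non-functional in this strain, so it has no effect.
Autoinducer-2 is present, so FenP is active.
Required activator KepN is absent, so *sibM* is not transcribed.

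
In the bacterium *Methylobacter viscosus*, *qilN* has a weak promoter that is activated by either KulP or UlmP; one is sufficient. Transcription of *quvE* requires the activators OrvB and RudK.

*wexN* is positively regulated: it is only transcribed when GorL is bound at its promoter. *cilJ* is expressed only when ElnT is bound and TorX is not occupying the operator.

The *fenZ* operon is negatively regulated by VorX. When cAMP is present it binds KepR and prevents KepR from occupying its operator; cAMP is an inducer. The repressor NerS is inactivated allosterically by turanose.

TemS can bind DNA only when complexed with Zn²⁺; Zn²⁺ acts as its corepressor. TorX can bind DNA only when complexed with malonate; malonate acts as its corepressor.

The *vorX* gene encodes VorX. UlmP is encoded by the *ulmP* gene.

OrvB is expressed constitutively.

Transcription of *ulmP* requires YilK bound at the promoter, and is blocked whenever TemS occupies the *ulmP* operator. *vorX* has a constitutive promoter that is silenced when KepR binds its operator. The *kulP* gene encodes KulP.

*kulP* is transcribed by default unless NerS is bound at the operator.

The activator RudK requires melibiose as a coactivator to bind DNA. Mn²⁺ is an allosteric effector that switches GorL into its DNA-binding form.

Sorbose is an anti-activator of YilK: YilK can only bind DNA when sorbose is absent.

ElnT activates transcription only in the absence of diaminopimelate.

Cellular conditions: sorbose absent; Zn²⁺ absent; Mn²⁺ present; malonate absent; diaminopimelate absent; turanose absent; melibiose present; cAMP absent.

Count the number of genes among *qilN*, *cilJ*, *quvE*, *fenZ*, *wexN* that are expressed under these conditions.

5

Turanose is absent, so NerS is active.
With repressor NerS bound, *kulP* is not transcribed.
So KulP is not produced.
Zn²⁺ is absent, so TemS is inactive.
Sorbose is absent, so YilK is active.
No repressor is bound and YilK is active, so *ulmP* is transcribed.
So UlmP is produced and active.
Activator UlmP is present, so *qilN* is transcribed.
→ *qilN* is ON.
Malonate is absent, so TorX is inactive.
Diaminopimelate is absent, so ElnT is active.
No repressor is bound and ElnT is active, so *cilJ* is transcribed.
→ *cilJ* is ON.
OrvB is produced constitutively and is active.
Melibiose is present, so RudK is active.
No repressor is bound and OrvB and RudK are active, so *quvE* is transcribed.
→ *quvE* is ON.
cAMP is absent, so KepR is active.
With repressor KepR bound, *vorX* is not transcribed.
So VorX is not produced.
With no repressor bound, *fenZ* is transcribed.
→ *fenZ* is ON.
Mn²⁺ is present, so GorL is active.
No repressor is bound and GorL is active, so *wexN* is transcribed.
→ *wexN* is ON.
5 of the 5 genes are transcribed.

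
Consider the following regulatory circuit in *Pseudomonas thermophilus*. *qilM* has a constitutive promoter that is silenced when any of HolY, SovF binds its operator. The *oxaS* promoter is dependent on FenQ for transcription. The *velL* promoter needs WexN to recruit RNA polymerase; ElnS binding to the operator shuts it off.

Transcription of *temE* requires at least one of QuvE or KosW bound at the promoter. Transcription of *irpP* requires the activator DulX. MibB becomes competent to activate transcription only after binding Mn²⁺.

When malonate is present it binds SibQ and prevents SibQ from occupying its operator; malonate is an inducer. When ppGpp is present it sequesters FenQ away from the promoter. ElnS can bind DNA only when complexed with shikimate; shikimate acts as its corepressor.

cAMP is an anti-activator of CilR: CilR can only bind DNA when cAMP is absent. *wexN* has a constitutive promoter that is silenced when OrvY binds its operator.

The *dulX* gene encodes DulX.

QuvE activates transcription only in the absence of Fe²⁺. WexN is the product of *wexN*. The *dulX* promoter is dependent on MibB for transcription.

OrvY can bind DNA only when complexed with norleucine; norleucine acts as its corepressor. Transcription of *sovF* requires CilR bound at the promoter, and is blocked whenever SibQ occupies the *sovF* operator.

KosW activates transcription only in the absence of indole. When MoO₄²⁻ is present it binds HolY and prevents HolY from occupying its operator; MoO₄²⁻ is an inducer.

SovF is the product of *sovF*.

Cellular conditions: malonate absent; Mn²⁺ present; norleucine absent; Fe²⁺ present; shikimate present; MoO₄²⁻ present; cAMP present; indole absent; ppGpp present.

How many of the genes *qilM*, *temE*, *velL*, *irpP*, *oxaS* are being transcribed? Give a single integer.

MoO₄²⁻ is present, so HolY is inactive.
Malonate is absent, so SibQ is active.
cAMP is present, so CilR is inactive.
With repressor SibQ bound, *sovF* is not transcribed.
So SovF is not produced.
With no repressor bound, *qilM* is transcribed.
→ *qilM* is ON.
Fe²⁺ is present, so QuvE is inactive.
Indole is absent, so KosW is active.
Activator KosW is present, so *temE* is transcribed.
→ *temE* is ON.
Norleucine is absent, so OrvY is inactive.
With no repressor bound, *wexN* is transcribed.
So WexN is produced and active.
Shikimate is present, so ElnS is active.
With repressor ElnS bound, *velL* is not transcribed.
→ *velL* is OFF.
Mn²⁺ is present, so MibB is active.
No repressor is bound and MibB is active, so *dulX* is transcribed.
So DulX is produced and active.
No repressor is bound and DulX is active, so *irpP* is transcribed.
→ *irpP* is ON.
ppGpp is present, so FenQ is inactive.
Required activator FenQ is absent, so *oxaS* is not transcribed.
→ *oxaS* is OFF.
3 of the 5 genes are transcribed.

3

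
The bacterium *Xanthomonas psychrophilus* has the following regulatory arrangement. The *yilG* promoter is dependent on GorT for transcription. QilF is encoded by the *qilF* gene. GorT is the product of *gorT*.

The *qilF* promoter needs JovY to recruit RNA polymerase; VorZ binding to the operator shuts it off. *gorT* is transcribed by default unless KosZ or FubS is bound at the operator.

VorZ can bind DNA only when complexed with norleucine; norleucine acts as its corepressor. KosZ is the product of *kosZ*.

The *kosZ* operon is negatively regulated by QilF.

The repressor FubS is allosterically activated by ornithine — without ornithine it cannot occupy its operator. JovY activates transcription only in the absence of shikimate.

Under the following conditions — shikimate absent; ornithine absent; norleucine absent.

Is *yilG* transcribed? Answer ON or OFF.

Norleucine is absent, so VorZ is inactive.
Shikimate is absent, so JovY is active.
No repressor is bound and JovY is active, so *qilF* is transcribed.
So QilF is produced and active.
With repressor QilF bound, *kosZ* is not transcribed.
So KosZ is not produced.
Ornithine is absent, so FubS is inactive.
With no repressor bound, *gorT* is transcribed.
So GorT is produced and active.
No repressor is bound and GorT is active, so *yilG* is transcribed.

ON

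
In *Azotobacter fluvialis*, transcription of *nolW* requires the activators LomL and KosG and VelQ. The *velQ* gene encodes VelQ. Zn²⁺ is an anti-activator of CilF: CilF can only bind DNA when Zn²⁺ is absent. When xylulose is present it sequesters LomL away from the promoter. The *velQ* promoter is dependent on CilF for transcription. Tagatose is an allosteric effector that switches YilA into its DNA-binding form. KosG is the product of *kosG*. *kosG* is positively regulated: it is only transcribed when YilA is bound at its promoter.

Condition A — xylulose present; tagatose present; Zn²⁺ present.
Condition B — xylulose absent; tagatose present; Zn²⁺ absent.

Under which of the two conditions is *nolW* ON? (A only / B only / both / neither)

Condition A:
Xylulose is present, so LomL is inactive.
Tagatose is present, so YilA is active.
No repressor is bound and YilA is active, so *kosG* is transcribed.
So KosG is produced and active.
Zn²⁺ is present, so CilF is inactive.
Required activator CilF is absent, so *velQ* is not transcribed.
So VelQ is not produced.
Required activator LomL is absent, so *nolW* is not transcribed.
→ *nolW* is OFF in A.
Condition B:
Xylulose is absent, so LomL is active.
Tagatose is present, so YilA is active.
No repressor is bound and YilA is active, so *kosG* is transcribed.
So KosG is produced and active.
Zn²⁺ is absent, so CilF is active.
No repressor is bound and CilF is active, so *velQ* is transcribed.
So VelQ is produced and active.
No repressor is bound and LomL and KosG and VelQ are active, so *nolW* is transcribed.
→ *nolW* is ON in B.

B only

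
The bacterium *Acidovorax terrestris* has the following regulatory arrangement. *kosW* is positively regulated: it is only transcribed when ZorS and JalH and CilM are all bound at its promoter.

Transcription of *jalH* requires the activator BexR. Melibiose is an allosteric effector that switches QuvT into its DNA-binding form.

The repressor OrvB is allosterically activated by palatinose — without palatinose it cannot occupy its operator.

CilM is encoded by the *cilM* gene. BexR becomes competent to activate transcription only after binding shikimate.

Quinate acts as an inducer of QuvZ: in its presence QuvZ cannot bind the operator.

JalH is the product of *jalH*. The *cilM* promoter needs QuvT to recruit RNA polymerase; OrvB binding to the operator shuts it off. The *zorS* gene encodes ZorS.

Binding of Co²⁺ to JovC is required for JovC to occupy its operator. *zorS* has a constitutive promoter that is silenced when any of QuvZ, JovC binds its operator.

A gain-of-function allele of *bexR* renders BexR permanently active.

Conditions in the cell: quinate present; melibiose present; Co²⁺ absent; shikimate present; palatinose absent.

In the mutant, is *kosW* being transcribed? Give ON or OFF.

ON

Quinate is present, so QuvZ is inactive.
Co²⁺ is absent, so JovC is inactive.
With no repressor bound, *zorS* is transcribed.
So ZorS is produced and active.
BexR is constitutively active in this strain.
No repressor is bound and BexR is active, so *jalH* is transcribed.
So JalH is produced and active.
Palatinose is absent, so OrvB is inactive.
Melibiose is present, so QuvT is active.
No repressor is bound and QuvT is active, so *cilM* is transcribed.
So CilM is produced and active.
No repressor is bound and ZorS and JalH and CilM are active, so *kosW* is transcribed.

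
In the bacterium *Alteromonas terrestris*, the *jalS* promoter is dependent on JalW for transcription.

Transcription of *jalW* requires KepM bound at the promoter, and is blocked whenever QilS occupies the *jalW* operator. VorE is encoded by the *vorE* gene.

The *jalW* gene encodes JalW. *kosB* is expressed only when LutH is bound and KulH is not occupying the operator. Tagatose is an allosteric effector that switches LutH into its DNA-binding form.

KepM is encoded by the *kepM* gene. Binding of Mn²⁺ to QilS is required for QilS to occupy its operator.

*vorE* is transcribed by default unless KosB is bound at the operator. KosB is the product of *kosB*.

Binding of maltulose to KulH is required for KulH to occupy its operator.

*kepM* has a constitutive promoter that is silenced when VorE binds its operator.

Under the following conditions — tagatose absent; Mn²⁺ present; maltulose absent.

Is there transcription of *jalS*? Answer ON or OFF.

Tagatose is absent, so LutH is inactive.
Maltulose is absent, so KulH is inactive.
Required activator LutH is absent, so *kosB* is not transcribed.
So KosB is not produced.
With no repressor bound, *vorE* is transcribed.
So VorE is produced and active.
With repressor VorE bound, *kepM* is not transcribed.
So KepM is not produced.
Mn²⁺ is present, so QilS is active.
With repressor QilS bound, *jalW* is not transcribed.
So JalW is not produced.
Required activator JalW is absent, so *jalS* is not transcribed.

OFF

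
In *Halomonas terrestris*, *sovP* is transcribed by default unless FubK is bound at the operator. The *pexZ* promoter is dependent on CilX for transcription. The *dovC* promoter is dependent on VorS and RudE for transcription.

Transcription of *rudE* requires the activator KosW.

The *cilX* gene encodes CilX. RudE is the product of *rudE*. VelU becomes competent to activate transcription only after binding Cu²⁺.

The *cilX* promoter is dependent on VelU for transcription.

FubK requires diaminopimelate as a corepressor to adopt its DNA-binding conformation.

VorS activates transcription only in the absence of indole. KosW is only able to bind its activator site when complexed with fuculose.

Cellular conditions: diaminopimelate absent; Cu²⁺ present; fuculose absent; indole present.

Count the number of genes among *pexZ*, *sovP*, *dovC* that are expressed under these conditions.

Cu²⁺ is present, so VelU is active.
No repressor is bound and VelU is active, so *cilX* is transcribed.
So CilX is produced and active.
No repressor is bound and CilX is active, so *pexZ* is transcribed.
→ *pexZ* is ON.
Diaminopimelate is absent, so FubK is inactive.
With no repressor bound, *sovP* is transcribed.
→ *sovP* is ON.
Indole is present, so VorS is inactive.
Fuculose is absent, so KosW is inactive.
Required activator KosW is absent, so *rudE* is not transcribed.
So RudE is not produced.
Required activator VorS is absent, so *dovC* is not transcribed.
→ *dovC* is OFF.
2 of the 3 genes are transcribed.

2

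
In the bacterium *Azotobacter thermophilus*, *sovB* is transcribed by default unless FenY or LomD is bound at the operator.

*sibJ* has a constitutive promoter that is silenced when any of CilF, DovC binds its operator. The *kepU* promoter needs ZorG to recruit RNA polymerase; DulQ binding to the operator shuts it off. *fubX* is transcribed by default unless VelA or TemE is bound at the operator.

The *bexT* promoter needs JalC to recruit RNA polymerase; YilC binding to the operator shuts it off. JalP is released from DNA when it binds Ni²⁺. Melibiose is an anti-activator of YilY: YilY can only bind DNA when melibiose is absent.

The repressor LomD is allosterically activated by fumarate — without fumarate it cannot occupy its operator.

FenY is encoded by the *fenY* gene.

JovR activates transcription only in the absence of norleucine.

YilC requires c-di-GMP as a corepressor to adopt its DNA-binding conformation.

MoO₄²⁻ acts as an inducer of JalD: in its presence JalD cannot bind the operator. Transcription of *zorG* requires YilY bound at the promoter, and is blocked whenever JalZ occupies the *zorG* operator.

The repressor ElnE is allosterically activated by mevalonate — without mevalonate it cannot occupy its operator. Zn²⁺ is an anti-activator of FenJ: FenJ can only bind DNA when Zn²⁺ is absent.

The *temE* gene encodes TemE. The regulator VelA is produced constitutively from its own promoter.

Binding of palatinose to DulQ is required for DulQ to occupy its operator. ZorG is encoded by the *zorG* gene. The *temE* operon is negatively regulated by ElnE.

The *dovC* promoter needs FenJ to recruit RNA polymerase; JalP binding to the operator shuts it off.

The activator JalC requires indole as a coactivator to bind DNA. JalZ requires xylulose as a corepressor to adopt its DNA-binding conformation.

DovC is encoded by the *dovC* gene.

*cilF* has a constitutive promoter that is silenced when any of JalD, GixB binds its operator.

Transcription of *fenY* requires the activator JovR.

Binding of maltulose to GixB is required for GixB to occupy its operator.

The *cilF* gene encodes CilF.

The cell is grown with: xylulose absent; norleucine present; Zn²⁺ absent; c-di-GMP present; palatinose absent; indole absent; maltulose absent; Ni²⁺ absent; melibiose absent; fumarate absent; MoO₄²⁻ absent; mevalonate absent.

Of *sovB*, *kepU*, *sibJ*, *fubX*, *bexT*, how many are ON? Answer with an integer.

3

Norleucine is present, so JovR is inactive.
Required activator JovR is absent, so *fenY* is not transcribed.
So FenY is not produced.
Fumarate is absent, so LomD is inactive.
With no repressor bound, *sovB* is transcribed.
→ *sovB* is ON.
Palatinose is absent, so DulQ is inactive.
Xylulose is absent, so JalZ is inactive.
Melibiose is absent, so YilY is active.
No repressor is bound and YilY is active, so *zorG* is transcribed.
So ZorG is produced and active.
No repressor is bound and ZorG is active, so *kepU* is transcribed.
→ *kepU* is ON.
MoO₄²⁻ is absent, so JalD is active.
Maltulose is absent, so GixB is inactive.
With repressor JalD bound, *cilF* is not transcribed.
So CilF is not produced.
Zn²⁺ is absent, so FenJ is active.
Ni²⁺ is absent, so JalP is active.
With repressor JalP bound, *dovC* is not transcribed.
So DovC is not produced.
With no repressor bound, *sibJ* is transcribed.
→ *sibJ* is ON.
VelA is produced constitutively and is active.
Mevalonate is absent, so ElnE is inactive.
With no repressor bound, *temE* is transcribed.
So TemE is produced and active.
With repressor VelA bound, *fubX* is not transcribed.
→ *fubX* is OFF.
c-di-GMP is present, so YilC is active.
Indole is absent, so JalC is inactive.
With repressor YilC bound, *bexT* is not transcribed.
→ *bexT* is OFF.
3 of the 5 genes are transcribed.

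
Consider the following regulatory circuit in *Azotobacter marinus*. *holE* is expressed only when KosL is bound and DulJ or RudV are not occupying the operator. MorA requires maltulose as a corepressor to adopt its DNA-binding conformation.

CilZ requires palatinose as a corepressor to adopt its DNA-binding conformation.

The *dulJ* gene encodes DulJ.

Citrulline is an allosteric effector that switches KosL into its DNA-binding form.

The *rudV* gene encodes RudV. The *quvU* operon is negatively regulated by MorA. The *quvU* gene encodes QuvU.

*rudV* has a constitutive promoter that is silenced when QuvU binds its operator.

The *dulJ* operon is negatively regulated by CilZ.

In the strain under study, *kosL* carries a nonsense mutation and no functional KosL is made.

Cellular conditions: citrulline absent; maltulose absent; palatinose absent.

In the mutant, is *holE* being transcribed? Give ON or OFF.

OFF

Palatinose is absent, so CilZ is inactive.
With no repressor bound, *dulJ* is transcribed.
So DulJ is produced and active.
KosL is non-functional in this strain, so it has no effect.
Maltulose is absent, so MorA is inactive.
With no repressor bound, *quvU* is transcribed.
So QuvU is produced and active.
With repressor QuvU bound, *rudV* is not transcribed.
So RudV is not produced.
With repressor DulJ bound, *holE* is not transcribed.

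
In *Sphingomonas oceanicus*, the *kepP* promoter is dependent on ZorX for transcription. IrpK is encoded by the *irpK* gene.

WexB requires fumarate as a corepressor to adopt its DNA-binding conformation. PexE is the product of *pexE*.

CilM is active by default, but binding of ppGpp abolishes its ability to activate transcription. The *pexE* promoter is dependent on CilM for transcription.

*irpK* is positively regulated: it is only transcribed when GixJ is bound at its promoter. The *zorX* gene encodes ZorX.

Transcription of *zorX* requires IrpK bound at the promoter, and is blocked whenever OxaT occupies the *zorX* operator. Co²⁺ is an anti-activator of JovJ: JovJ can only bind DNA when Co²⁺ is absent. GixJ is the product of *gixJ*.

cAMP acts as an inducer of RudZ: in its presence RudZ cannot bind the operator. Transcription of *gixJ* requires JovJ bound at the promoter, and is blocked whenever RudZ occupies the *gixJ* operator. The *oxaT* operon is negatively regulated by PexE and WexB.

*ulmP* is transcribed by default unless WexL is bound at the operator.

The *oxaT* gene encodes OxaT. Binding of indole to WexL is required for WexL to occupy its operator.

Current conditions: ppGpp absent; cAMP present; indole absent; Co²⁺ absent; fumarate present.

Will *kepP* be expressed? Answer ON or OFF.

cAMP is present, so RudZ is inactive.
Co²⁺ is absent, so JovJ is active.
No repressor is bound and JovJ is active, so *gixJ* is transcribed.
So GixJ is produced and active.
No repressor is bound and GixJ is active, so *irpK* is transcribed.
So IrpK is produced and active.
ppGpp is absent, so CilM is active.
No repressor is bound and CilM is active, so *pexE* is transcribed.
So PexE is produced and active.
Fumarate is present, so WexB is active.
With repressor PexE bound, *oxaT* is not transcribed.
So OxaT is not produced.
No repressor is bound and IrpK is active, so *zorX* is transcribed.
So ZorX is produced and active.
No repressor is bound and ZorX is active, so *kepP* is transcribed.

ON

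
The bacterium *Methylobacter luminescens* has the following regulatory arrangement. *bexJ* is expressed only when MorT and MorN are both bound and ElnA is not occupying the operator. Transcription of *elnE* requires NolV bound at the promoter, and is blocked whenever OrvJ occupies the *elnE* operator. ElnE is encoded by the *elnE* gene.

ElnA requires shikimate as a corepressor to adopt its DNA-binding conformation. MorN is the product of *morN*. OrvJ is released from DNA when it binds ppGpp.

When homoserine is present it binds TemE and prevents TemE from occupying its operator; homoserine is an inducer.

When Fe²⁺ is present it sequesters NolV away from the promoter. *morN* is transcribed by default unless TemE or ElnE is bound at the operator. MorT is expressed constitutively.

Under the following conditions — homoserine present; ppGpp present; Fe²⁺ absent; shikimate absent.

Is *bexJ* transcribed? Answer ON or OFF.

OFF

MorT is produced constitutively and is active.
Shikimate is absent, so ElnA is inactive.
Homoserine is present, so TemE is inactive.
ppGpp is present, so OrvJ is inactive.
Fe²⁺ is absent, so NolV is active.
No repressor is bound and NolV is active, so *elnE* is transcribed.
So ElnE is produced and active.
With repressor ElnE bound, *morN* is not transcribed.
So MorN is not produced.
Required activator MorN is absent, so *bexJ* is not transcribed.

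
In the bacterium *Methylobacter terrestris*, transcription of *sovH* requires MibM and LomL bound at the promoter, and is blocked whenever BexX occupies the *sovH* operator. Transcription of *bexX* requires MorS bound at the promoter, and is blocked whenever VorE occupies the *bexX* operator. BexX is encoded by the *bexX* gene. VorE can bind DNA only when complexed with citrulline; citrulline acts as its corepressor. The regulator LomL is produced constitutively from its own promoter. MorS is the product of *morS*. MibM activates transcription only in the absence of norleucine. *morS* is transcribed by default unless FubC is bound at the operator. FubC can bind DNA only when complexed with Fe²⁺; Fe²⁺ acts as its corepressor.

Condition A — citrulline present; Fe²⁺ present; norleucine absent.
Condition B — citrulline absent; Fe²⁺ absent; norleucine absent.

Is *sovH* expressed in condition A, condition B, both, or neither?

Condition A:
Citrulline is present, so VorE is active.
Fe²⁺ is present, so FubC is active.
With repressor FubC bound, *morS* is not transcribed.
So MorS is not produced.
With repressor VorE bound, *bexX* is not transcribed.
So BexX is not produced.
Norleucine is absent, so MibM is active.
LomL is produced constitutively and is active.
No repressor is bound and MibM and LomL are active, so *sovH* is transcribed.
→ *sovH* is ON in A.
Condition B:
Citrulline is absent, so VorE is inactive.
Fe²⁺ is absent, so FubC is inactive.
With no repressor bound, *morS* is transcribed.
So MorS is produced and active.
No repressor is bound and MorS is active, so *bexX* is transcribed.
So BexX is produced and active.
Norleucine is absent, so MibM is active.
LomL is produced constitutively and is active.
With repressor BexX bound, *sovH* is not transcribed.
→ *sovH* is OFF in B.

A only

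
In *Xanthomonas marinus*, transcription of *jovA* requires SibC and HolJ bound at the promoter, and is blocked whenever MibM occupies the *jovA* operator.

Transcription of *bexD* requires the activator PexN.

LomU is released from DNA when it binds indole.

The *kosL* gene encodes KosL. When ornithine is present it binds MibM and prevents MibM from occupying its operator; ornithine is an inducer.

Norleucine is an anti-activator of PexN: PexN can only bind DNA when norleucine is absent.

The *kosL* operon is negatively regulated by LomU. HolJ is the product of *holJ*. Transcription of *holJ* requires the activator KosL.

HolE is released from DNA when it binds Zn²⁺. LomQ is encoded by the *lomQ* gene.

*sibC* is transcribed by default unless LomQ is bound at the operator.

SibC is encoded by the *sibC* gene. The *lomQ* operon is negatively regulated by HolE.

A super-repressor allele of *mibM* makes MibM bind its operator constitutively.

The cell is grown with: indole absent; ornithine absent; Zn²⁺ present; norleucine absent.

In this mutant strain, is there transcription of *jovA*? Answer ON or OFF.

OFF

Zn²⁺ is present, so HolE is inactive.
With no repressor bound, *lomQ* is transcribed.
So LomQ is produced and active.
With repressor LomQ bound, *sibC* is not transcribed.
So SibC is not produced.
Indole is absent, so LomU is active.
With repressor LomU bound, *kosL* is not transcribed.
So KosL is not produced.
Required activator KosL is absent, so *holJ* is not transcribed.
So HolJ is not produced.
MibM is constitutively active in this strain.
With repressor MibM bound, *jovA* is not transcribed.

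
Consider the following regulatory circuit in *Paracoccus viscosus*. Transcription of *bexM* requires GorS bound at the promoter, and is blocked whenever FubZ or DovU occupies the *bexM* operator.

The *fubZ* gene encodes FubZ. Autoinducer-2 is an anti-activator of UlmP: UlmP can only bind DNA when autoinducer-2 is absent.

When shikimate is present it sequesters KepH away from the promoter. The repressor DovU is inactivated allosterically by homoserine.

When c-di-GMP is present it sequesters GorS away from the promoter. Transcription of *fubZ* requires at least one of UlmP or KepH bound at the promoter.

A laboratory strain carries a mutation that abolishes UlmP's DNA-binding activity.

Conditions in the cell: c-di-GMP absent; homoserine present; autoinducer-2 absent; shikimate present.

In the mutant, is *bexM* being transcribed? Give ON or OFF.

c-di-GMP is absent, so GorS is active.
UlmP is non-functional in this strain, so it has no effect.
Shikimate is present, so KepH is inactive.
No activator is available at the *fubZ* promoter, so *fubZ* is not transcribed.
So FubZ is not produced.
Homoserine is present, so DovU is inactive.
No repressor is bound and GorS is active, so *bexM* is transcribed.

ON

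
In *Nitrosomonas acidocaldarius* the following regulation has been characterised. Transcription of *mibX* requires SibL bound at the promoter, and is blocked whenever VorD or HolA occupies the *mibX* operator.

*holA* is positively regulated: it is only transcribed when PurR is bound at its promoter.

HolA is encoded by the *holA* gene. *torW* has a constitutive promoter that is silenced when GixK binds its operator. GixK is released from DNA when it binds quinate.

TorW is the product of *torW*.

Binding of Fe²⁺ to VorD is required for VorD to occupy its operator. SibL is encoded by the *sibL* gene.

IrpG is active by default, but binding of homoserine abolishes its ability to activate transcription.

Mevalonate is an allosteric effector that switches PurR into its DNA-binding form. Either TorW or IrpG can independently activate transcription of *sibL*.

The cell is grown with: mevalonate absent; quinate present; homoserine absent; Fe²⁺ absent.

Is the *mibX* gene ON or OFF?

ON

Fe²⁺ is absent, so VorD is inactive.
Mevalonate is absent, so PurR is inactive.
Required activator PurR is absent, so *holA* is not transcribed.
So HolA is not produced.
Quinate is present, so GixK is inactive.
With no repressor bound, *torW* is transcribed.
So TorW is produced and active.
Homoserine is absent, so IrpG is active.
Activator TorW is present, so *sibL* is transcribed.
So SibL is produced and active.
No repressor is bound and SibL is active, so *mibX* is transcribed.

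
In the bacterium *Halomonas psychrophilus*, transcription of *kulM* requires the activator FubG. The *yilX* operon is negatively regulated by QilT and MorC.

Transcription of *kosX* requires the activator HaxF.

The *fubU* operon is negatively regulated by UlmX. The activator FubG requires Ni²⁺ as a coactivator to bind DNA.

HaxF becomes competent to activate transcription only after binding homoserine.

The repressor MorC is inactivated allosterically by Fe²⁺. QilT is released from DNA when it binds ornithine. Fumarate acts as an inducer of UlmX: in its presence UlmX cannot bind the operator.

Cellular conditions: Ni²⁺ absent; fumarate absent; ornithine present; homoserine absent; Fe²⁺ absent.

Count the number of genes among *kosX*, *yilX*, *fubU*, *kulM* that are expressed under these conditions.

0

Homoserine is absent, so HaxF is inactive.
Required activator HaxF is absent, so *kosX* is not transcribed.
→ *kosX* is OFF.
Ornithine is present, so QilT is inactive.
Fe²⁺ is absent, so MorC is active.
With repressor MorC bound, *yilX* is not transcribed.
→ *yilX* is OFF.
Fumarate is absent, so UlmX is active.
With repressor UlmX bound, *fubU* is not transcribed.
→ *fubU* is OFF.
Ni²⁺ is absent, so FubG is inactive.
Required activator FubG is absent, so *kulM* is not transcribed.
→ *kulM* is OFF.
0 of the 4 genes are transcribed.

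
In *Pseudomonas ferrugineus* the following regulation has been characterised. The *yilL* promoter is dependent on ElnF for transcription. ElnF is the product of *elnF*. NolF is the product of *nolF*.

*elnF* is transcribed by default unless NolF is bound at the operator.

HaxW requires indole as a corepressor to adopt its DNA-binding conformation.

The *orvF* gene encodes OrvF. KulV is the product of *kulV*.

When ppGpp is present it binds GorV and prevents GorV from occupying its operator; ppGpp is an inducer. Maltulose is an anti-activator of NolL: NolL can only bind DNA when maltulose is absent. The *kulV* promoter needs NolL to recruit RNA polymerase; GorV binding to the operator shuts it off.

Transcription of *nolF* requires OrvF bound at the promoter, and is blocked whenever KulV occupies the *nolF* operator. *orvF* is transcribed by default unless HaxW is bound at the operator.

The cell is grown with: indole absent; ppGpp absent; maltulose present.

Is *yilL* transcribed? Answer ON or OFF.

Indole is absent, so HaxW is inactive.
With no repressor bound, *orvF* is transcribed.
So OrvF is produced and active.
Maltulose is present, so NolL is inactive.
ppGpp is absent, so GorV is active.
With repressor GorV bound, *kulV* is not transcribed.
So KulV is not produced.
No repressor is bound and OrvF is active, so *nolF* is transcribed.
So NolF is produced and active.
With repressor NolF bound, *elnF* is not transcribed.
So ElnF is not produced.
Required activator ElnF is absent, so *yilL* is not transcribed.

OFF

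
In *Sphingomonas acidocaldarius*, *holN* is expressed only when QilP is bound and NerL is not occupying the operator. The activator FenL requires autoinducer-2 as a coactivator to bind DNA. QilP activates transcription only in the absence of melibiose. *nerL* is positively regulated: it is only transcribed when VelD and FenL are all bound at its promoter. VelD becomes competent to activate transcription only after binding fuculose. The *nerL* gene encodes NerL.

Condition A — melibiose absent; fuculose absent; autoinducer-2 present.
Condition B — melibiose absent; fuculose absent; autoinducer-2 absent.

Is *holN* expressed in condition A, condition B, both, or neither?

both

Condition A:
Melibiose is absent, so QilP is active.
Fuculose is absent, so VelD is inactive.
Autoinducer-2 is present, so FenL is active.
Required activator VelD is absent, so *nerL* is not transcribed.
So NerL is not produced.
No repressor is bound and QilP is active, so *holN* is transcribed.
→ *holN* is ON in A.
Condition B:
Melibiose is absent, so QilP is active.
Fuculose is absent, so VelD is inactive.
Autoinducer-2 is absent, so FenL is inactive.
Required activator VelD is absent, so *nerL* is not transcribed.
So NerL is not produced.
No repressor is bound and QilP is active, so *holN* is transcribed.
→ *holN* is ON in B.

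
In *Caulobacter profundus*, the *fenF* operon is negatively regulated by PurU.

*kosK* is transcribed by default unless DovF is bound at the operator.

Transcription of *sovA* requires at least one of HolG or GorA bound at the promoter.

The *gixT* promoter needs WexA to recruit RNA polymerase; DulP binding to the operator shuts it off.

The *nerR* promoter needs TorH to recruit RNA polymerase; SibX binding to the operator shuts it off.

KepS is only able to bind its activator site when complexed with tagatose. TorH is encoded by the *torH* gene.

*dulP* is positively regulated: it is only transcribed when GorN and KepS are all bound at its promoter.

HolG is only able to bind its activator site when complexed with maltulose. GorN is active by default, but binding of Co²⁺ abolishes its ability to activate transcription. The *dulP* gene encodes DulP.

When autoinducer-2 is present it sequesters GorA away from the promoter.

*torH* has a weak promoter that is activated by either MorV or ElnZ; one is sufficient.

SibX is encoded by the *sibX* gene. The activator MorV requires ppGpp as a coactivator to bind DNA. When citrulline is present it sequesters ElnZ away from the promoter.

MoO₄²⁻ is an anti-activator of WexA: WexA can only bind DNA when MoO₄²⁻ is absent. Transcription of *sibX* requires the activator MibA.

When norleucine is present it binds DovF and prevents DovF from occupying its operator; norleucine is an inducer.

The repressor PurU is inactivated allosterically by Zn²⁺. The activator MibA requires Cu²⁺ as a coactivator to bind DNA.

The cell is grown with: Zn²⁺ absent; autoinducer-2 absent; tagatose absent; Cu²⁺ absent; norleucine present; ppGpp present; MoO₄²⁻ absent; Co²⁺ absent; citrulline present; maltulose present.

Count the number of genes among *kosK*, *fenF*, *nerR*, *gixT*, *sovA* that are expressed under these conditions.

4

Norleucine is present, so DovF is inactive.
With no repressor bound, *kosK* is transcribed.
→ *kosK* is ON.
Zn²⁺ is absent, so PurU is active.
With repressor PurU bound, *fenF* is not transcribed.
→ *fenF* is OFF.
Cu²⁺ is absent, so MibA is inactive.
Required activator MibA is absent, so *sibX* is not transcribed.
So SibX is not produced.
ppGpp is present, so MorV is active.
Citrulline is present, so ElnZ is inactive.
Activator MorV is present, so *torH* is transcribed.
So TorH is produced and active.
No repressor is bound and TorH is active, so *nerR* is transcribed.
→ *nerR* is ON.
MoO₄²⁻ is absent, so WexA is active.
Co²⁺ is absent, so GorN is active.
Tagatose is absent, so KepS is inactive.
Required activator KepS is absent, so *dulP* is not transcribed.
So DulP is not produced.
No repressor is bound and WexA is active, so *gixT* is transcribed.
→ *gixT* is ON.
Maltulose is present, so HolG is active.
Autoinducer-2 is absent, so GorA is active.
Activator HolG is present, so *sovA* is transcribed.
→ *sovA* is ON.
4 of the 5 genes are transcribed.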